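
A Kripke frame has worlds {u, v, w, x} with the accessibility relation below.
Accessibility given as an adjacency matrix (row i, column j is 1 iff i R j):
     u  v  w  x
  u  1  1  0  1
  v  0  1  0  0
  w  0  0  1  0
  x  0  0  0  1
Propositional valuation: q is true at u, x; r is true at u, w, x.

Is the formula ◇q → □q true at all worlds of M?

Recall that □ψ holds at a world iff ψ holds at every accessible world, and ◇ψ holds iff ψ holds at some accessible world.
Let φ = ◇q → □q. Evaluate φ at each world:
  u (successors {u, v, x}): φ is false.
  v (successors {v}): φ is true.
  w (successors {w}): φ is true.
  x (successors {x}): φ is true.
Detail at u (counterexample):
  At u: ◇q is true, □q is false, so ◇q → □q is false.
    At u: ◇q requires q at some successor in {u, v, x}.
      q holds at u, so ◇q is true at u.
    At u: □q requires q at every successor {u, v, x}.
      q fails at v, so □q is false at u.

No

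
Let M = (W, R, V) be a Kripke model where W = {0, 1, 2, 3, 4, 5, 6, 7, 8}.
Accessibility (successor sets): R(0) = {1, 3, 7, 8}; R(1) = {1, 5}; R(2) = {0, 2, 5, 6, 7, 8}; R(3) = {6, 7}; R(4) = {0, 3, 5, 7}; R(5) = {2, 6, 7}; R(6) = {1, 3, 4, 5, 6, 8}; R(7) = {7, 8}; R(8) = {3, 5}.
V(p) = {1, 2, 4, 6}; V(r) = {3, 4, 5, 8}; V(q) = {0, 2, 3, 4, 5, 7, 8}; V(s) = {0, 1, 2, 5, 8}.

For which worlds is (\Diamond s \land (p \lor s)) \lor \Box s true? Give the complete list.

Recall that \Box ψ holds at a world iff ψ holds at every accessible world, and \Diamond ψ holds iff ψ holds at some accessible world.
Let φ = (\Diamond s \land (p \lor s)) \lor \Box s. Evaluate φ at each world:
  0 (successors {1, 3, 7, 8}): φ is true.
  1 (successors {1, 5}): φ is true.
  2 (successors {0, 2, 5, 6, 7, 8}): φ is true.
  3 (successors {6, 7}): φ is false.
  4 (successors {0, 3, 5, 7}): φ is true.
  5 (successors {2, 6, 7}): φ is true.
  6 (successors {1, 3, 4, 5, 6, 8}): φ is true.
  7 (successors {7, 8}): φ is false.
  8 (successors {3, 5}): φ is true.
For instance, at 8:
  At 8: \Diamond s \land (p \lor s) is true, \Box s is false, so (\Diamond s \land (p \lor s)) \lor \Box s is true.
    At 8: \Diamond s is true, p \lor s is true, so \Diamond s \land (p \lor s) is true.
      At 8: \Diamond s requires s at some successor in {3, 5}.
        s holds at 5, so \Diamond s is true at 8.
    At 8: \Box s requires s at every successor {3, 5}.
      s fails at 3, so \Box s is false at 8.
Satisfying worlds: {0, 1, 2, 4, 5, 6, 8}

0, 1, 2, 4, 5, 6, 8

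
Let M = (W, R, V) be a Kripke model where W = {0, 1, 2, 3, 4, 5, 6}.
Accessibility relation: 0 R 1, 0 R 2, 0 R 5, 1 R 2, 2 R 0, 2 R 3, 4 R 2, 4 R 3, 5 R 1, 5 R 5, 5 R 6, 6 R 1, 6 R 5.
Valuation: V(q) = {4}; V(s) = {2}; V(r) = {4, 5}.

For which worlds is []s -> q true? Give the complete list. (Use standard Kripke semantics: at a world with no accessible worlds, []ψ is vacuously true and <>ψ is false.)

Recall that []ψ holds at a world iff ψ holds at every accessible world, and <>ψ holds iff ψ holds at some accessible world.
Let φ = []s -> q. Evaluate φ at each world:
  0 (successors {1, 2, 5}): φ is true.
  1 (successors {2}): φ is false.
  2 (successors {0, 3}): φ is true.
  3 (successors ∅): φ is false.
  4 (successors {2, 3}): φ is true.
  5 (successors {1, 5, 6}): φ is true.
  6 (successors {1, 5}): φ is true.
For instance, at 5:
  At 5: []s is false, q is false, so []s -> q is true.
    At 5: []s requires s at every successor {1, 5, 6}.
      s fails at 1, so []s is false at 5.
Satisfying worlds: {0, 2, 4, 5, 6}

0, 2, 4, 5, 6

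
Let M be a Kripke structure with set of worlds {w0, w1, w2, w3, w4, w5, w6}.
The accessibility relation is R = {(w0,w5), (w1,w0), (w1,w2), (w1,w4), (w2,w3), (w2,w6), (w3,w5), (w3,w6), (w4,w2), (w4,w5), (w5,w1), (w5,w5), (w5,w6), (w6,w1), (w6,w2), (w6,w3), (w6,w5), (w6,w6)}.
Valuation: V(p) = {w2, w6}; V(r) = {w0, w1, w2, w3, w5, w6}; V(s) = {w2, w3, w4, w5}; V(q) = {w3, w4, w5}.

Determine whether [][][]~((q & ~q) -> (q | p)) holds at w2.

No

At w2: [][][]~((q & ~q) -> (q | p)) requires [][]~((q & ~q) -> (q | p)) at every successor {w3, w6}.
  [][]~((q & ~q) -> (q | p)) fails at w3, so [][][]~((q & ~q) -> (q | p)) is false at w2.
    At w3: [][]~((q & ~q) -> (q | p)) requires []~((q & ~q) -> (q | p)) at every successor {w5, w6}.
      []~((q & ~q) -> (q | p)) fails at w5, so [][]~((q & ~q) -> (q | p)) is false at w3.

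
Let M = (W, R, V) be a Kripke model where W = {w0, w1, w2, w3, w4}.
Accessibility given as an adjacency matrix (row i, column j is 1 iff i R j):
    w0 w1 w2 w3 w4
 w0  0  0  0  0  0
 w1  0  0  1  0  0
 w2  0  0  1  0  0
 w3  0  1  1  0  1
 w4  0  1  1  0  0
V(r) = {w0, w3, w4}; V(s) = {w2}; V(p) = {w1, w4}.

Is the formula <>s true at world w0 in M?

No

At w0: no accessible worlds, so <>s is false.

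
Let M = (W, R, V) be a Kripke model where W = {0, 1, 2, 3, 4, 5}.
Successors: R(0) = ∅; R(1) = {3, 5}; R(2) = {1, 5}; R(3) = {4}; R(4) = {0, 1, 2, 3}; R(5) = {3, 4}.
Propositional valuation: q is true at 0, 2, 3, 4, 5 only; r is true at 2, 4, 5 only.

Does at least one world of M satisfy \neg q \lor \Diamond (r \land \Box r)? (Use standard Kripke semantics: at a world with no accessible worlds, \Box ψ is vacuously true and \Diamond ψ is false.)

Yes

Let φ = \neg q \lor \Diamond (r \land \Box r). Evaluate φ at each world:
  0 (successors ∅): φ is false.
  1 (successors {3, 5}): φ is true.
  2 (successors {1, 5}): φ is false.
  3 (successors {4}): φ is false.
  4 (successors {0, 1, 2, 3}): φ is false.
  5 (successors {3, 4}): φ is false.
Detail at 1 (witness):
  At 1: \neg q is true, \Diamond (r \land \Box r) is false, so \neg q \lor \Diamond (r \land \Box r) is true.
    At 1: \Diamond (r \land \Box r) requires r \land \Box r at some successor in {3, 5}.
      At 3: r \land \Box r is false.
      At 5: r \land \Box r is false.
    So \Diamond (r \land \Box r) is false at 1.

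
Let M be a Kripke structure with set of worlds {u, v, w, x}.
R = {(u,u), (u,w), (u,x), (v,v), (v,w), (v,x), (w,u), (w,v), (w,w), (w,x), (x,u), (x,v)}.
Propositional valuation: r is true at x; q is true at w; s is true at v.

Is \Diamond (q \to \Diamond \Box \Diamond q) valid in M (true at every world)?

Recall that \Box ψ holds at a world iff ψ holds at every accessible world, and \Diamond ψ holds iff ψ holds at some accessible world.
Let φ = \Diamond (q \to \Diamond \Box \Diamond q). Evaluate φ at each world:
  u (successors {u, w, x}): φ is true.
  v (successors {v, w, x}): φ is true.
  w (successors {u, v, w, x}): φ is true.
  x (successors {u, v}): φ is true.
For instance, at u:
  At u: \Diamond (q \to \Diamond \Box \Diamond q) requires q \to \Diamond \Box \Diamond q at some successor in {u, w, x}.
    q \to \Diamond \Box \Diamond q holds at u, so \Diamond (q \to \Diamond \Box \Diamond q) is true at u.
      At u: q is false, \Diamond \Box \Diamond q is true, so q \to \Diamond \Box \Diamond q is true.

Yes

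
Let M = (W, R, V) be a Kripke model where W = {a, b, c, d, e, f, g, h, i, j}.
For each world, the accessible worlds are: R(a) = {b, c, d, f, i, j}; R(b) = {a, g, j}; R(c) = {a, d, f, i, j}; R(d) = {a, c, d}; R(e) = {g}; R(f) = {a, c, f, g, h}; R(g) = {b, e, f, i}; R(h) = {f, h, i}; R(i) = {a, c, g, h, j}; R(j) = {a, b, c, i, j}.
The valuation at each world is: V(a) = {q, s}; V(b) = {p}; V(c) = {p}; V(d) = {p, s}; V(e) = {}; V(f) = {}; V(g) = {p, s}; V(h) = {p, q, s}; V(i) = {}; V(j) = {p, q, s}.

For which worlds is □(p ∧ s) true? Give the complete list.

e

Let φ = □(p ∧ s). Evaluate φ at each world:
  a (successors {b, c, d, f, i, j}): φ is false.
  b (successors {a, g, j}): φ is false.
  c (successors {a, d, f, i, j}): φ is false.
  d (successors {a, c, d}): φ is false.
  e (successors {g}): φ is true.
  f (successors {a, c, f, g, h}): φ is false.
  g (successors {b, e, f, i}): φ is false.
  h (successors {f, h, i}): φ is false.
  i (successors {a, c, g, h, j}): φ is false.
  j (successors {a, b, c, i, j}): φ is false.
For instance, at d:
  At d: □(p ∧ s) requires p ∧ s at every successor {a, c, d}.
    p ∧ s fails at a, so □(p ∧ s) is false at d.
Satisfying worlds: {e}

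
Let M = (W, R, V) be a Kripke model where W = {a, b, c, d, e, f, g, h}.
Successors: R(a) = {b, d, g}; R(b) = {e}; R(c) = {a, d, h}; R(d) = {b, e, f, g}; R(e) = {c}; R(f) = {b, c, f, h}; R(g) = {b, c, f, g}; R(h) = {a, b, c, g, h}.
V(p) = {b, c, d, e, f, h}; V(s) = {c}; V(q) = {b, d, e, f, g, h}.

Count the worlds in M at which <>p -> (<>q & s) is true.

Let φ = <>p -> (<>q & s). Evaluate φ at each world:
  a (successors {b, d, g}): φ is false.
  b (successors {e}): φ is false.
  c (successors {a, d, h}): φ is true.
  d (successors {b, e, f, g}): φ is false.
  e (successors {c}): φ is false.
  f (successors {b, c, f, h}): φ is false.
  g (successors {b, c, f, g}): φ is false.
  h (successors {a, b, c, g, h}): φ is false.
For instance, at c:
  At c: <>p is true, <>q & s is true, so <>p -> (<>q & s) is true.
    At c: <>p requires p at some successor in {a, d, h}.
      p holds at d, so <>p is true at c.
    At c: <>q is true, s is true, so <>q & s is true.
      At c: <>q requires q at some successor in {a, d, h}.
        q holds at d, so <>q is true at c.
Satisfying worlds: {c}

1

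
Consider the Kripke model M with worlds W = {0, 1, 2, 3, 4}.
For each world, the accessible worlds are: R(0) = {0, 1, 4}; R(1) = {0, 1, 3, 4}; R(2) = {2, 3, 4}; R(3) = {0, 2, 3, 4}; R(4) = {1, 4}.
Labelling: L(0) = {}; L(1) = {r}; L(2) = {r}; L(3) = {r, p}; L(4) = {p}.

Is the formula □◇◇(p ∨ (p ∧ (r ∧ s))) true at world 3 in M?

Yes

At 3: □◇◇(p ∨ (p ∧ (r ∧ s))) requires ◇◇(p ∨ (p ∧ (r ∧ s))) at every successor {0, 2, 3, 4}.
  At 0: ◇◇(p ∨ (p ∧ (r ∧ s))) is true.
  At 2: ◇◇(p ∨ (p ∧ (r ∧ s))) is true.
  At 3: ◇◇(p ∨ (p ∧ (r ∧ s))) is true.
  At 4: ◇◇(p ∨ (p ∧ (r ∧ s))) is true.
So □◇◇(p ∨ (p ∧ (r ∧ s))) is true at 3.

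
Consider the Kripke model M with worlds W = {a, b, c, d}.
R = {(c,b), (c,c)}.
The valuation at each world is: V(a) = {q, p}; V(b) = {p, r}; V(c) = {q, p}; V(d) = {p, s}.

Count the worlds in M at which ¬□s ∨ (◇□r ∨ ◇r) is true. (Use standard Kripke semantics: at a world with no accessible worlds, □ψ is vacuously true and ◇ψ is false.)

Let φ = ¬□s ∨ (◇□r ∨ ◇r). Evaluate φ at each world:
  a (successors ∅): φ is false.
  b (successors ∅): φ is false.
  c (successors {b, c}): φ is true.
  d (successors ∅): φ is false.
For instance, at c:
  At c: ¬□s is true, ◇□r ∨ ◇r is true, so ¬□s ∨ (◇□r ∨ ◇r) is true.
    At c: □s is false, so ¬□s is true.
      At c: □s requires s at every successor {b, c}.
        s fails at b, so □s is false at c.
    At c: ◇□r is true, ◇r is true, so ◇□r ∨ ◇r is true.
      At c: ◇□r requires □r at some successor in {b, c}.
        □r holds at b, so ◇□r is true at c.
      At c: ◇r requires r at some successor in {b, c}.
        r holds at b, so ◇r is true at c.
Satisfying worlds: {c}

1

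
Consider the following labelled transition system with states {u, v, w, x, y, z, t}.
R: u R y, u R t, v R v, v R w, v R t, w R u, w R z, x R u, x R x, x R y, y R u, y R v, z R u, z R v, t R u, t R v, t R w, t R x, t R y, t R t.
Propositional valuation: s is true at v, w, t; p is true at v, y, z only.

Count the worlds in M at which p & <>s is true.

3

Let φ = p & <>s. Evaluate φ at each world:
  u (successors {y, t}): φ is false.
  v (successors {v, w, t}): φ is true.
  w (successors {u, z}): φ is false.
  x (successors {u, x, y}): φ is false.
  y (successors {u, v}): φ is true.
  z (successors {u, v}): φ is true.
  t (successors {u, v, w, x, y, t}): φ is false.
For instance, at y:
  At y: p is true, <>s is true, so p & <>s is true.
    At y: <>s requires s at some successor in {u, v}.
      s holds at v, so <>s is true at y.
Satisfying worlds: {v, y, z}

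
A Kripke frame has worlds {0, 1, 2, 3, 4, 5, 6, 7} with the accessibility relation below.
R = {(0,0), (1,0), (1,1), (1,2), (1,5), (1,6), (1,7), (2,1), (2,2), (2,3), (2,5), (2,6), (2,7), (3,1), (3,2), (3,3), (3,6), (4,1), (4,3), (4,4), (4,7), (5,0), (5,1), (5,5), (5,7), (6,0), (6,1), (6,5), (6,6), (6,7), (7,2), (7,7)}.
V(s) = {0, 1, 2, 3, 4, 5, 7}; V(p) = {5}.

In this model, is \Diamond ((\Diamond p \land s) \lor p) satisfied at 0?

Recall that \Diamond ψ holds at a world iff ψ holds at some accessible world.
At 0: \Diamond ((\Diamond p \land s) \lor p) requires (\Diamond p \land s) \lor p at some successor in {0}.
  At 0: (\Diamond p \land s) \lor p is false.
So \Diamond ((\Diamond p \land s) \lor p) is false at 0.

No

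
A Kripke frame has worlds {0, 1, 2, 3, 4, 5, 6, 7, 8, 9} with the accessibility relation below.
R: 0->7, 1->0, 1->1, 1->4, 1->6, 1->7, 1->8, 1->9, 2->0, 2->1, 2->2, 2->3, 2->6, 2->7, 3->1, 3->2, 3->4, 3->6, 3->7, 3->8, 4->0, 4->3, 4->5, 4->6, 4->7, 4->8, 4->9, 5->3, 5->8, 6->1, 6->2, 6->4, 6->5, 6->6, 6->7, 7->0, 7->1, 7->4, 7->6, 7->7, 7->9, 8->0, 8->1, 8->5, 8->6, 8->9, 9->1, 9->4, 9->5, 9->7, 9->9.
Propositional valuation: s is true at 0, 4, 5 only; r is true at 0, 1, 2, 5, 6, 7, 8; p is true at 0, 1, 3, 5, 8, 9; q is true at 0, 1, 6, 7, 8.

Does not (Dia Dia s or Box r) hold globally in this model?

Let φ = not (Dia Dia s or Box r). Evaluate φ at each world:
  0 (successors {7}): φ is false.
  1 (successors {0, 1, 4, 6, 7, 8, 9}): φ is false.
  2 (successors {0, 1, 2, 3, 6, 7}): φ is false.
  3 (successors {1, 2, 4, 6, 7, 8}): φ is false.
  4 (successors {0, 3, 5, 6, 7, 8, 9}): φ is false.
  5 (successors {3, 8}): φ is false.
  6 (successors {1, 2, 4, 5, 6, 7}): φ is false.
  7 (successors {0, 1, 4, 6, 7, 9}): φ is false.
  8 (successors {0, 1, 5, 6, 9}): φ is false.
  9 (successors {1, 4, 5, 7, 9}): φ is false.
Detail at 0 (counterexample):
  At 0: Dia Dia s or Box r is true, so not (Dia Dia s or Box r) is false.
    At 0: Dia Dia s is true, Box r is true, so Dia Dia s or Box r is true.
      At 0: Dia Dia s requires Dia s at some successor in {7}.
        Dia s holds at 7, so Dia Dia s is true at 0.
      At 0: Box r requires r at every successor {7}.
        At 7: r is true.
      So Box r is true at 0.

No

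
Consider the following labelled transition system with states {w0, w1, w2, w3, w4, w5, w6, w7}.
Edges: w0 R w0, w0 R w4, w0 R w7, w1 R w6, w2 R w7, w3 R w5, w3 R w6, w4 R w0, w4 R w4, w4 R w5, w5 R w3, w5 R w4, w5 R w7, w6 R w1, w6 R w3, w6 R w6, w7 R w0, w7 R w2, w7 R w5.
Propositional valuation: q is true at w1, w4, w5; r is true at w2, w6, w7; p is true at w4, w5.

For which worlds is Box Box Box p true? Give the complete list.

Let φ = Box Box Box p. Evaluate φ at each world:
  w0 (successors {w0, w4, w7}): φ is false.
  w1 (successors {w6}): φ is false.
  w2 (successors {w7}): φ is false.
  w3 (successors {w5, w6}): φ is false.
  w4 (successors {w0, w4, w5}): φ is false.
  w5 (successors {w3, w4, w7}): φ is false.
  w6 (successors {w1, w3, w6}): φ is false.
  w7 (successors {w0, w2, w5}): φ is false.
For instance, at w6:
  At w6: Box Box Box p requires Box Box p at every successor {w1, w3, w6}.
    Box Box p fails at w1, so Box Box Box p is false at w6.
      At w1: Box Box p requires Box p at every successor {w6}.
        Box p fails at w6, so Box Box p is false at w1.
Satisfying worlds: none.

none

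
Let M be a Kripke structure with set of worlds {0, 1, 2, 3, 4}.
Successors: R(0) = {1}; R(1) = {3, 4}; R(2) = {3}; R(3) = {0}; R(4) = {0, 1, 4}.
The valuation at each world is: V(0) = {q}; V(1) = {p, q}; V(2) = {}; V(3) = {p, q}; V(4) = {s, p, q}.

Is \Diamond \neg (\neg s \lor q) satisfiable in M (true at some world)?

Recall that \Diamond ψ holds at a world iff ψ holds at some accessible world.
Let φ = \Diamond \neg (\neg s \lor q). Evaluate φ at each world:
  0 (successors {1}): φ is false.
  1 (successors {3, 4}): φ is false.
  2 (successors {3}): φ is false.
  3 (successors {0}): φ is false.
  4 (successors {0, 1, 4}): φ is false.
For instance, at 3:
  At 3: \Diamond \neg (\neg s \lor q) requires \neg (\neg s \lor q) at some successor in {0}.
    At 0: \neg (\neg s \lor q) is false.
  So \Diamond \neg (\neg s \lor q) is false at 3.

No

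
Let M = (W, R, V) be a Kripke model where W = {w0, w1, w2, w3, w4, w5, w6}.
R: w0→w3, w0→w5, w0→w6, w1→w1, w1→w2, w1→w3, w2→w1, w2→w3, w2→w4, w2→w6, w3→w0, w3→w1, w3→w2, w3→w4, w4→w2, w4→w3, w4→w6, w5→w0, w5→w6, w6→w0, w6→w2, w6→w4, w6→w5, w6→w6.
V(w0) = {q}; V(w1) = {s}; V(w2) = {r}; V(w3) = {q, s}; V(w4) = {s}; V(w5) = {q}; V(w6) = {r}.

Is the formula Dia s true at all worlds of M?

Let φ = Dia s. Evaluate φ at each world:
  w0 (successors {w3, w5, w6}): φ is true.
  w1 (successors {w1, w2, w3}): φ is true.
  w2 (successors {w1, w3, w4, w6}): φ is true.
  w3 (successors {w0, w1, w2, w4}): φ is true.
  w4 (successors {w2, w3, w6}): φ is true.
  w5 (successors {w0, w6}): φ is false.
  w6 (successors {w0, w2, w4, w5, w6}): φ is true.
Detail at w5 (counterexample):
  At w5: Dia s requires s at some successor in {w0, w6}.
    At w0: s is false.
    At w6: s is false.
  So Dia s is false at w5.

No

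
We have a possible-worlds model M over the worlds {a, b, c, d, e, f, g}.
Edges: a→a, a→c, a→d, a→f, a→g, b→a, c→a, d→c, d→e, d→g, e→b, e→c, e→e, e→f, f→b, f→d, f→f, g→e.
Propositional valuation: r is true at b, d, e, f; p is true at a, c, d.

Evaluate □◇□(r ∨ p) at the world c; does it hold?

Yes

At c: □◇□(r ∨ p) requires ◇□(r ∨ p) at every successor {a}.
    At a: ◇□(r ∨ p) requires □(r ∨ p) at some successor in {a, c, d, f, g}.
      □(r ∨ p) holds at c, so ◇□(r ∨ p) is true at a.
So □◇□(r ∨ p) is true at c.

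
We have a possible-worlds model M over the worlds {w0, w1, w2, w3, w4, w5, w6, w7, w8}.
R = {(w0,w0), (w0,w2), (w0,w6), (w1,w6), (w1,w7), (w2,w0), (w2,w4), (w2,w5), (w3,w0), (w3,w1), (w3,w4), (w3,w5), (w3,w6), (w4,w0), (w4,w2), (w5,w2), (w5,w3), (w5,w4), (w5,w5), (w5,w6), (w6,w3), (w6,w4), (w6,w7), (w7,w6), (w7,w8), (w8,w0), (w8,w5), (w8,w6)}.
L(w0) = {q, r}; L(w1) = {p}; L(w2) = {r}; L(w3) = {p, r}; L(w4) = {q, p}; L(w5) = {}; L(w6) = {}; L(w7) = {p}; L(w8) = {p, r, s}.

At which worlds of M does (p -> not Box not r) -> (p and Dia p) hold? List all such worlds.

w1, w3, w7

Recall that Box ψ holds at a world iff ψ holds at every accessible world, and Dia ψ holds iff ψ holds at some accessible world.
Let φ = (p -> not Box not r) -> (p and Dia p). Evaluate φ at each world:
  w0 (successors {w0, w2, w6}): φ is false.
  w1 (successors {w6, w7}): φ is true.
  w2 (successors {w0, w4, w5}): φ is false.
  w3 (successors {w0, w1, w4, w5, w6}): φ is true.
  w4 (successors {w0, w2}): φ is false.
  w5 (successors {w2, w3, w4, w5, w6}): φ is false.
  w6 (successors {w3, w4, w7}): φ is false.
  w7 (successors {w6, w8}): φ is true.
  w8 (successors {w0, w5, w6}): φ is false.
For instance, at w8:
  At w8: p -> not Box not r is true, p and Dia p is false, so (p -> not Box not r) -> (p and Dia p) is false.
    At w8: p is true, not Box not r is true, so p -> not Box not r is true.
      At w8: Box not r is false, so not Box not r is true.
    At w8: p is true, Dia p is false, so p and Dia p is false.
      At w8: Dia p requires p at some successor in {w0, w5, w6}.
        At w0: p is false.
        At w5: p is false.
        At w6: p is false.
      So Dia p is false at w8.
Satisfying worlds: {w1, w3, w7}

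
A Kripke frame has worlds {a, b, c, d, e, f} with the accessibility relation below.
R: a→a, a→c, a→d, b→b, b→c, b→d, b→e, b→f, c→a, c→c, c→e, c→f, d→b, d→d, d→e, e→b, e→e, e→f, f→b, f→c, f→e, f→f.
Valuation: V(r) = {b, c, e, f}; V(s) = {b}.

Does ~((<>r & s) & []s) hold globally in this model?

Yes

Let φ = ~((<>r & s) & []s). Evaluate φ at each world:
  a (successors {a, c, d}): φ is true.
  b (successors {b, c, d, e, f}): φ is true.
  c (successors {a, c, e, f}): φ is true.
  d (successors {b, d, e}): φ is true.
  e (successors {b, e, f}): φ is true.
  f (successors {b, c, e, f}): φ is true.
For instance, at e:
  At e: (<>r & s) & []s is false, so ~((<>r & s) & []s) is true.
    At e: <>r & s is false, []s is false, so (<>r & s) & []s is false.
      At e: <>r is true, s is false, so <>r & s is false.
      At e: []s requires s at every successor {b, e, f}.
        s fails at e, so []s is false at e.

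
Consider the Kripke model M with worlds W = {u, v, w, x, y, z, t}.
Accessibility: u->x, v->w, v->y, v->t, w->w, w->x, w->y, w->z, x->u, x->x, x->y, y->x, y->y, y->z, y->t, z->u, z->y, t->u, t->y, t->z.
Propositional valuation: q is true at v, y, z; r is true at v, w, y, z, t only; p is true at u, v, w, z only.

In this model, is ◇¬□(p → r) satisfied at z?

No

At z: ◇¬□(p → r) requires ¬□(p → r) at some successor in {u, y}.
  At u: ¬□(p → r) is false.
  At y: ¬□(p → r) is false.
So ◇¬□(p → r) is false at z.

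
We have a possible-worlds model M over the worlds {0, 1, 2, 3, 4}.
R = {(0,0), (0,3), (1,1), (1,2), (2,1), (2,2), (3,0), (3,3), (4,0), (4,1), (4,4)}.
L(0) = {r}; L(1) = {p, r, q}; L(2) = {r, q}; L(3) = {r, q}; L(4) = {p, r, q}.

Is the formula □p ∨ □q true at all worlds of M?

No

Let φ = □p ∨ □q. Evaluate φ at each world:
  0 (successors {0, 3}): φ is false.
  1 (successors {1, 2}): φ is true.
  2 (successors {1, 2}): φ is true.
  3 (successors {0, 3}): φ is false.
  4 (successors {0, 1, 4}): φ is false.
Detail at 0 (counterexample):
  At 0: □p is false, □q is false, so □p ∨ □q is false.
    At 0: □p requires p at every successor {0, 3}.
      p fails at 0, so □p is false at 0.
    At 0: □q requires q at every successor {0, 3}.
      q fails at 0, so □q is false at 0.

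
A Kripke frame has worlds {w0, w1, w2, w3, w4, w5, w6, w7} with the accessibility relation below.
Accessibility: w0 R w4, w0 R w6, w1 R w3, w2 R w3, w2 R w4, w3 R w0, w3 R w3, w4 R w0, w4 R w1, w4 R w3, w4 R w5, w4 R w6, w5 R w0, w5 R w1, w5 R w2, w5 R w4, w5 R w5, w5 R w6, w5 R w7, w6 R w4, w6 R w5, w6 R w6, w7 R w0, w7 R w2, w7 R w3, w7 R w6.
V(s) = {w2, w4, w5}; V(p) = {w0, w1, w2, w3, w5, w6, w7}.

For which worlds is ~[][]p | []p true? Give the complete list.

Let φ = ~[][]p | []p. Evaluate φ at each world:
  w0 (successors {w4, w6}): φ is true.
  w1 (successors {w3}): φ is true.
  w2 (successors {w3, w4}): φ is false.
  w3 (successors {w0, w3}): φ is true.
  w4 (successors {w0, w1, w3, w5, w6}): φ is true.
  w5 (successors {w0, w1, w2, w4, w5, w6, w7}): φ is true.
  w6 (successors {w4, w5, w6}): φ is true.
  w7 (successors {w0, w2, w3, w6}): φ is true.
For instance, at w1:
  At w1: ~[][]p is false, []p is true, so ~[][]p | []p is true.
    At w1: [][]p is true, so ~[][]p is false.
      At w1: [][]p requires []p at every successor {w3}.
        At w3: []p is true.
      So [][]p is true at w1.
    At w1: []p requires p at every successor {w3}.
      At w3: p is true.
    So []p is true at w1.
Satisfying worlds: {w0, w1, w3, w4, w5, w6, w7}

w0, w1, w3, w4, w5, w6, w7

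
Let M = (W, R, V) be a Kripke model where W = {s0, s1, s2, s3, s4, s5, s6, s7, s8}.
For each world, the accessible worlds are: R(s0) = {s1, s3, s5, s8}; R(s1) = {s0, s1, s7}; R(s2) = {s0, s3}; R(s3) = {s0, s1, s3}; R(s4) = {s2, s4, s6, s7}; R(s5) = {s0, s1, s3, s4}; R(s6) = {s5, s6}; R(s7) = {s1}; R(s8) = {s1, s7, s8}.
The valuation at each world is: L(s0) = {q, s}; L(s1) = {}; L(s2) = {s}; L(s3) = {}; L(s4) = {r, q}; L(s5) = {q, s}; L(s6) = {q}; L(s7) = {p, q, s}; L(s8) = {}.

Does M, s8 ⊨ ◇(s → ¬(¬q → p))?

Yes

Recall that ◇ψ holds at a world iff ψ holds at some accessible world.
At s8: ◇(s → ¬(¬q → p)) requires s → ¬(¬q → p) at some successor in {s1, s7, s8}.
  s → ¬(¬q → p) holds at s1, so ◇(s → ¬(¬q → p)) is true at s8.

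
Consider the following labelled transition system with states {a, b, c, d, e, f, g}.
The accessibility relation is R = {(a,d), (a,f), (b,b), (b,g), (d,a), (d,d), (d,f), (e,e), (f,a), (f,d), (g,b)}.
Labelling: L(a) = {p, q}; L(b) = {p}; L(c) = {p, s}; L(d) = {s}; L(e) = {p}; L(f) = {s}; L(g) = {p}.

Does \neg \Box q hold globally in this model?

Let φ = \neg \Box q. Evaluate φ at each world:
  a (successors {d, f}): φ is true.
  b (successors {b, g}): φ is true.
  c (successors ∅): φ is false.
  d (successors {a, d, f}): φ is true.
  e (successors {e}): φ is true.
  f (successors {a, d}): φ is true.
  g (successors {b}): φ is true.
Detail at c (counterexample):
  At c: \Box q is true, so \neg \Box q is false.
    At c: no accessible worlds, so \Box q holds vacuously.

No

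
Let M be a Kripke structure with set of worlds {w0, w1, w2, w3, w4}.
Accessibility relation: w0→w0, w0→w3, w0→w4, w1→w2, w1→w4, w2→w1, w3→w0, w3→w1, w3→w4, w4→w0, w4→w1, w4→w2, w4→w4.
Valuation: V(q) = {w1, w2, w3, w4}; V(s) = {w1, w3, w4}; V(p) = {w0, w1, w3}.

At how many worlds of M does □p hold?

Recall that □ψ holds at a world iff ψ holds at every accessible world, and ◇ψ holds iff ψ holds at some accessible world.
Let φ = □p. Evaluate φ at each world:
  w0 (successors {w0, w3, w4}): φ is false.
  w1 (successors {w2, w4}): φ is false.
  w2 (successors {w1}): φ is true.
  w3 (successors {w0, w1, w4}): φ is false.
  w4 (successors {w0, w1, w2, w4}): φ is false.
For instance, at w2:
  At w2: □p requires p at every successor {w1}.
    At w1: p is true.
  So □p is true at w2.
Satisfying worlds: {w2}

1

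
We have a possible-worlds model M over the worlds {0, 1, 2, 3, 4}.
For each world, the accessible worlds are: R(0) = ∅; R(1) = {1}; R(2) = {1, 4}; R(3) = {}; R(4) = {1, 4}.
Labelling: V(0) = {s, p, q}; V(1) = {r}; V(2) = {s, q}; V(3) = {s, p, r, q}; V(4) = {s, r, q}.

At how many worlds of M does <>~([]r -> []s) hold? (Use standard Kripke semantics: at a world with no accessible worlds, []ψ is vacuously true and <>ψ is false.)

3

Let φ = <>~([]r -> []s). Evaluate φ at each world:
  0 (successors ∅): φ is false.
  1 (successors {1}): φ is true.
  2 (successors {1, 4}): φ is true.
  3 (successors ∅): φ is false.
  4 (successors {1, 4}): φ is true.
For instance, at 2:
  At 2: <>~([]r -> []s) requires ~([]r -> []s) at some successor in {1, 4}.
    ~([]r -> []s) holds at 1, so <>~([]r -> []s) is true at 2.
      At 1: []r -> []s is false, so ~([]r -> []s) is true.
Satisfying worlds: {1, 2, 4}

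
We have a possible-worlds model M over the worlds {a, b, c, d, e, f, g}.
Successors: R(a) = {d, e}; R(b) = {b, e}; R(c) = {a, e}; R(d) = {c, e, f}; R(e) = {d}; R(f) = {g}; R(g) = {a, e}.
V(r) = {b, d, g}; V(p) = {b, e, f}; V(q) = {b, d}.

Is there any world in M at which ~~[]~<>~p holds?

No

Recall that []ψ holds at a world iff ψ holds at every accessible world, and <>ψ holds iff ψ holds at some accessible world.
Let φ = ~~[]~<>~p. Evaluate φ at each world:
  a (successors {d, e}): φ is false.
  b (successors {b, e}): φ is false.
  c (successors {a, e}): φ is false.
  d (successors {c, e, f}): φ is false.
  e (successors {d}): φ is false.
  f (successors {g}): φ is false.
  g (successors {a, e}): φ is false.
For instance, at f:
  At f: ~[]~<>~p is true, so ~~[]~<>~p is false.
    At f: []~<>~p is false, so ~[]~<>~p is true.
      At f: []~<>~p requires ~<>~p at every successor {g}.
        ~<>~p fails at g, so []~<>~p is false at f.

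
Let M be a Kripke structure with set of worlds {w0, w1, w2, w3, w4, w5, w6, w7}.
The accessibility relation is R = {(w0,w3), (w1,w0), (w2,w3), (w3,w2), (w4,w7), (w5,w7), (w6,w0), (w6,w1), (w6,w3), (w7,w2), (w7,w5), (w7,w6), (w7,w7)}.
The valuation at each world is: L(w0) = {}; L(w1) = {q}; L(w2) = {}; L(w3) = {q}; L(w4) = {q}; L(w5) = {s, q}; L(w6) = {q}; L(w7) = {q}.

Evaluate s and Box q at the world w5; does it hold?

Yes

Recall that Box ψ holds at a world iff ψ holds at every accessible world, and Dia ψ holds iff ψ holds at some accessible world.
At w5: s is true, Box q is true, so s and Box q is true.
  At w5: Box q requires q at every successor {w7}.
    At w7: q is true.
  So Box q is true at w5.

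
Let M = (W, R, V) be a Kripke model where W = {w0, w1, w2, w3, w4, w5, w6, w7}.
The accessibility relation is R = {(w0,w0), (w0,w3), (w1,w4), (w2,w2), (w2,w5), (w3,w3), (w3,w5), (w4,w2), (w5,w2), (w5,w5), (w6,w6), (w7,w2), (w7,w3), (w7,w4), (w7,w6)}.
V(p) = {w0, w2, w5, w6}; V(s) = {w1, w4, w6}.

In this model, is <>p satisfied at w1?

At w1: <>p requires p at some successor in {w4}.
  At w4: p is false.
So <>p is false at w1.

No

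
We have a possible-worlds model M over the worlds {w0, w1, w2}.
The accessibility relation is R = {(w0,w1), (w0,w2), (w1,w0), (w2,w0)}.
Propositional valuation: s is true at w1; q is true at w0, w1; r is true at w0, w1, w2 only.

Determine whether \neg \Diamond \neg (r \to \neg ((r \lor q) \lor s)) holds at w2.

At w2: \Diamond \neg (r \to \neg ((r \lor q) \lor s)) is true, so \neg \Diamond \neg (r \to \neg ((r \lor q) \lor s)) is false.
  At w2: \Diamond \neg (r \to \neg ((r \lor q) \lor s)) requires \neg (r \to \neg ((r \lor q) \lor s)) at some successor in {w0}.
    \neg (r \to \neg ((r \lor q) \lor s)) holds at w0, so \Diamond \neg (r \to \neg ((r \lor q) \lor s)) is true at w2.

No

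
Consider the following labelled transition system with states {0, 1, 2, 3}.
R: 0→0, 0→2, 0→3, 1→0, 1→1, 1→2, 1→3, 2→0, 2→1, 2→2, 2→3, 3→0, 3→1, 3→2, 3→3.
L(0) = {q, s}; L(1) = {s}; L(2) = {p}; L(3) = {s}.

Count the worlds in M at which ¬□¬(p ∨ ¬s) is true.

Let φ = ¬□¬(p ∨ ¬s). Evaluate φ at each world:
  0 (successors {0, 2, 3}): φ is true.
  1 (successors {0, 1, 2, 3}): φ is true.
  2 (successors {0, 1, 2, 3}): φ is true.
  3 (successors {0, 1, 2, 3}): φ is true.
For instance, at 1:
  At 1: □¬(p ∨ ¬s) is false, so ¬□¬(p ∨ ¬s) is true.
    At 1: □¬(p ∨ ¬s) requires ¬(p ∨ ¬s) at every successor {0, 1, 2, 3}.
      ¬(p ∨ ¬s) fails at 2, so □¬(p ∨ ¬s) is false at 1.
Satisfying worlds: {0, 1, 2, 3}

4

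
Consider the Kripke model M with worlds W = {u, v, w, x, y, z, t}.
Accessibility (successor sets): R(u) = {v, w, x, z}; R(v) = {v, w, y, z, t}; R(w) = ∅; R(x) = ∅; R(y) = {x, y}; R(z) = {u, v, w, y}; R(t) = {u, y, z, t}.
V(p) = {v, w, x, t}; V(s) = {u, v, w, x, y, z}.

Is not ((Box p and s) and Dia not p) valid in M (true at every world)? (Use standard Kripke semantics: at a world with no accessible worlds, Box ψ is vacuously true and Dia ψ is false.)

Let φ = not ((Box p and s) and Dia not p). Evaluate φ at each world:
  u (successors {v, w, x, z}): φ is true.
  v (successors {v, w, y, z, t}): φ is true.
  w (successors ∅): φ is true.
  x (successors ∅): φ is true.
  y (successors {x, y}): φ is true.
  z (successors {u, v, w, y}): φ is true.
  t (successors {u, y, z, t}): φ is true.
For instance, at u:
  At u: (Box p and s) and Dia not p is false, so not ((Box p and s) and Dia not p) is true.
    At u: Box p and s is false, Dia not p is true, so (Box p and s) and Dia not p is false.
      At u: Box p is false, s is true, so Box p and s is false.
      At u: Dia not p requires not p at some successor in {v, w, x, z}.
        not p holds at z, so Dia not p is true at u.

Yes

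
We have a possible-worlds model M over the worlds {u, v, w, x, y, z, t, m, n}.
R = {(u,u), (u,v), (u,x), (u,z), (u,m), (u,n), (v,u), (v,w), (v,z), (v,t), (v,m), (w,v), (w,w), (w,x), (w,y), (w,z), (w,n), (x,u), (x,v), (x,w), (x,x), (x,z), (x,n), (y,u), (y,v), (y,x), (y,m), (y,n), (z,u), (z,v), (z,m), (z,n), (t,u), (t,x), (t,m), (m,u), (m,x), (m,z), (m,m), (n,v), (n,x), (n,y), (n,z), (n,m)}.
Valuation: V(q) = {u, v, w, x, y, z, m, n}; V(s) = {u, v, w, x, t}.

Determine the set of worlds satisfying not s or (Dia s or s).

Recall that Dia ψ holds at a world iff ψ holds at some accessible world.
Let φ = not s or (Dia s or s). Evaluate φ at each world:
  u (successors {u, v, x, z, m, n}): φ is true.
  v (successors {u, w, z, t, m}): φ is true.
  w (successors {v, w, x, y, z, n}): φ is true.
  x (successors {u, v, w, x, z, n}): φ is true.
  y (successors {u, v, x, m, n}): φ is true.
  z (successors {u, v, m, n}): φ is true.
  t (successors {u, x, m}): φ is true.
  m (successors {u, x, z, m}): φ is true.
  n (successors {v, x, y, z, m}): φ is true.
For instance, at n:
  At n: not s is true, Dia s or s is true, so not s or (Dia s or s) is true.
    At n: Dia s is true, s is false, so Dia s or s is true.
      At n: Dia s requires s at some successor in {v, x, y, z, m}.
        s holds at v, so Dia s is true at n.
Satisfying worlds: {u, v, w, x, y, z, t, m, n}

u, v, w, x, y, z, t, m, n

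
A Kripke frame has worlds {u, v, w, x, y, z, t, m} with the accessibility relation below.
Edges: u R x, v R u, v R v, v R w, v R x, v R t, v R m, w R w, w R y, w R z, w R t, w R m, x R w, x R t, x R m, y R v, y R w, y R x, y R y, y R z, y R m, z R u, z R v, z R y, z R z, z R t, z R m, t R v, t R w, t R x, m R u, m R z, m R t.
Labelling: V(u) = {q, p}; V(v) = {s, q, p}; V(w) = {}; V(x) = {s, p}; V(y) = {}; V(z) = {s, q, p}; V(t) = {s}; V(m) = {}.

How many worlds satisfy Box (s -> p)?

Let φ = Box (s -> p). Evaluate φ at each world:
  u (successors {x}): φ is true.
  v (successors {u, v, w, x, t, m}): φ is false.
  w (successors {w, y, z, t, m}): φ is false.
  x (successors {w, t, m}): φ is false.
  y (successors {v, w, x, y, z, m}): φ is true.
  z (successors {u, v, y, z, t, m}): φ is false.
  t (successors {v, w, x}): φ is true.
  m (successors {u, z, t}): φ is false.
For instance, at t:
  At t: Box (s -> p) requires s -> p at every successor {v, w, x}.
    At v: s -> p is true.
    At w: s -> p is true.
    At x: s -> p is true.
  So Box (s -> p) is true at t.
Satisfying worlds: {u, y, t}

3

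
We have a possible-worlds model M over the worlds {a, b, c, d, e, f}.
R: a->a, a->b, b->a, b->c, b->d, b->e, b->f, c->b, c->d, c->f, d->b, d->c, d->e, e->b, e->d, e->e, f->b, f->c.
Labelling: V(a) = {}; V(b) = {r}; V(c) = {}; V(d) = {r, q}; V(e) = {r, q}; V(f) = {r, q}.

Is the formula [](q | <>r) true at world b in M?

At b: [](q | <>r) requires q | <>r at every successor {a, c, d, e, f}.
  At a: q | <>r is true.
  At c: q | <>r is true.
  At d: q | <>r is true.
  At e: q | <>r is true.
  At f: q | <>r is true.
So [](q | <>r) is true at b.

Yes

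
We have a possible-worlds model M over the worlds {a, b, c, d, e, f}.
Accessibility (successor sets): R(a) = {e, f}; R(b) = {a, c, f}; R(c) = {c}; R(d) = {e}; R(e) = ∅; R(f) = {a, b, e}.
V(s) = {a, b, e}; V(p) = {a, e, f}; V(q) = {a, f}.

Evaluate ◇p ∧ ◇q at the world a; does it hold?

Yes

At a: ◇p is true, ◇q is true, so ◇p ∧ ◇q is true.
  At a: ◇p requires p at some successor in {e, f}.
    p holds at e, so ◇p is true at a.
  At a: ◇q requires q at some successor in {e, f}.
    q holds at f, so ◇q is true at a.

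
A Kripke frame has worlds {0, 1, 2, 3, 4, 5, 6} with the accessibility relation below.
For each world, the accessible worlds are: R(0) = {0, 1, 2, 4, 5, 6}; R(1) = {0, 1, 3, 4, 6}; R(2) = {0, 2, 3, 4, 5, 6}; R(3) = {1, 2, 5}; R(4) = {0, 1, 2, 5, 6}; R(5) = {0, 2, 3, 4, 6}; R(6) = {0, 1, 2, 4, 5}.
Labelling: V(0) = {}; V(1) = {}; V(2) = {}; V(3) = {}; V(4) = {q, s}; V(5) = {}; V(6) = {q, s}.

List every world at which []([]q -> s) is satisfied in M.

0, 1, 2, 3, 4, 5, 6

Let φ = []([]q -> s). Evaluate φ at each world:
  0 (successors {0, 1, 2, 4, 5, 6}): φ is true.
  1 (successors {0, 1, 3, 4, 6}): φ is true.
  2 (successors {0, 2, 3, 4, 5, 6}): φ is true.
  3 (successors {1, 2, 5}): φ is true.
  4 (successors {0, 1, 2, 5, 6}): φ is true.
  5 (successors {0, 2, 3, 4, 6}): φ is true.
  6 (successors {0, 1, 2, 4, 5}): φ is true.
For instance, at 1:
  At 1: []([]q -> s) requires []q -> s at every successor {0, 1, 3, 4, 6}.
    At 0: []q -> s is true.
    At 1: []q -> s is true.
    At 3: []q -> s is true.
    At 4: []q -> s is true.
    At 6: []q -> s is true.
  So []([]q -> s) is true at 1.
Satisfying worlds: {0, 1, 2, 3, 4, 5, 6}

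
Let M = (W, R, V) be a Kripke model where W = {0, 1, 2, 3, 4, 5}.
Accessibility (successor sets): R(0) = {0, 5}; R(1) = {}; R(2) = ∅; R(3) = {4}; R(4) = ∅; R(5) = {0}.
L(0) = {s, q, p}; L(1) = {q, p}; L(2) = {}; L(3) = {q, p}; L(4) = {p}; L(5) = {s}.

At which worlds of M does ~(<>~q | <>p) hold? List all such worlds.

1, 2, 4

Recall that <>ψ holds at a world iff ψ holds at some accessible world.
Let φ = ~(<>~q | <>p). Evaluate φ at each world:
  0 (successors {0, 5}): φ is false.
  1 (successors ∅): φ is true.
  2 (successors ∅): φ is true.
  3 (successors {4}): φ is false.
  4 (successors ∅): φ is true.
  5 (successors {0}): φ is false.
For instance, at 3:
  At 3: <>~q | <>p is true, so ~(<>~q | <>p) is false.
    At 3: <>~q is true, <>p is true, so <>~q | <>p is true.
      At 3: <>~q requires ~q at some successor in {4}.
        ~q holds at 4, so <>~q is true at 3.
      At 3: <>p requires p at some successor in {4}.
        p holds at 4, so <>p is true at 3.
Satisfying worlds: {1, 2, 4}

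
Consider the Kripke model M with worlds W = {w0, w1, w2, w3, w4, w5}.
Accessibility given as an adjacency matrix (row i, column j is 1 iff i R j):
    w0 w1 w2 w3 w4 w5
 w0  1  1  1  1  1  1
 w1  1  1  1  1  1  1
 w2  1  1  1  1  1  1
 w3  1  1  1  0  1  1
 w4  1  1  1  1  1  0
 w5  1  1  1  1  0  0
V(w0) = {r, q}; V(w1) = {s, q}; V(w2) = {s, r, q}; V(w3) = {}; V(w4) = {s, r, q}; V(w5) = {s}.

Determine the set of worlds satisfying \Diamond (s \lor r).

Let φ = \Diamond (s \lor r). Evaluate φ at each world:
  w0 (successors {w0, w1, w2, w3, w4, w5}): φ is true.
  w1 (successors {w0, w1, w2, w3, w4, w5}): φ is true.
  w2 (successors {w0, w1, w2, w3, w4, w5}): φ is true.
  w3 (successors {w0, w1, w2, w4, w5}): φ is true.
  w4 (successors {w0, w1, w2, w3, w4}): φ is true.
  w5 (successors {w0, w1, w2, w3}): φ is true.
For instance, at w5:
  At w5: \Diamond (s \lor r) requires s \lor r at some successor in {w0, w1, w2, w3}.
    s \lor r holds at w0, so \Diamond (s \lor r) is true at w5.
Satisfying worlds: {w0, w1, w2, w3, w4, w5}

w0, w1, w2, w3, w4, w5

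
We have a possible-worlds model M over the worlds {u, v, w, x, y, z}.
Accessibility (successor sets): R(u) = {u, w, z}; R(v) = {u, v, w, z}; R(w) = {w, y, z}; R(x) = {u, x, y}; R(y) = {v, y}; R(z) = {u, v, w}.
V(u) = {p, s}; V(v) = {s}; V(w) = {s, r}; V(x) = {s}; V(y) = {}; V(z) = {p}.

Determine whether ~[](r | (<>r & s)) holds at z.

No

At z: [](r | (<>r & s)) is true, so ~[](r | (<>r & s)) is false.
  At z: [](r | (<>r & s)) requires r | (<>r & s) at every successor {u, v, w}.
      At u: r is false, <>r & s is true, so r | (<>r & s) is true.
      At v: r is false, <>r & s is true, so r | (<>r & s) is true.
      At w: r is true, <>r & s is true, so r | (<>r & s) is true.
  So [](r | (<>r & s)) is true at z.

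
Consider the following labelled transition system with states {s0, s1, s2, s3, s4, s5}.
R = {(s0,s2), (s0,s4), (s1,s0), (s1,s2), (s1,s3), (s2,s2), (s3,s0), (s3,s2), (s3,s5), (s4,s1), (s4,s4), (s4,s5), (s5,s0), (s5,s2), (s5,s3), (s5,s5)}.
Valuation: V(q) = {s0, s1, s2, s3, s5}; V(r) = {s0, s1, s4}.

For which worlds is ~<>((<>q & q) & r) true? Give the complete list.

s0, s2

Let φ = ~<>((<>q & q) & r). Evaluate φ at each world:
  s0 (successors {s2, s4}): φ is true.
  s1 (successors {s0, s2, s3}): φ is false.
  s2 (successors {s2}): φ is true.
  s3 (successors {s0, s2, s5}): φ is false.
  s4 (successors {s1, s4, s5}): φ is false.
  s5 (successors {s0, s2, s3, s5}): φ is false.
For instance, at s2:
  At s2: <>((<>q & q) & r) is false, so ~<>((<>q & q) & r) is true.
    At s2: <>((<>q & q) & r) requires (<>q & q) & r at some successor in {s2}.
      At s2: (<>q & q) & r is false.
    So <>((<>q & q) & r) is false at s2.
Satisfying worlds: {s0, s2}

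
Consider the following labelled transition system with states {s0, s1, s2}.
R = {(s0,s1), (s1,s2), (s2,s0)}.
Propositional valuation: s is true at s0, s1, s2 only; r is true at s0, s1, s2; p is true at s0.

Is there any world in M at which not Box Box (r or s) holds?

Recall that Box ψ holds at a world iff ψ holds at every accessible world, and Dia ψ holds iff ψ holds at some accessible world.
Let φ = not Box Box (r or s). Evaluate φ at each world:
  s0 (successors {s1}): φ is false.
  s1 (successors {s2}): φ is false.
  s2 (successors {s0}): φ is false.
For instance, at s2:
  At s2: Box Box (r or s) is true, so not Box Box (r or s) is false.
    At s2: Box Box (r or s) requires Box (r or s) at every successor {s0}.
      At s0: Box (r or s) is true.
    So Box Box (r or s) is true at s2.

No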